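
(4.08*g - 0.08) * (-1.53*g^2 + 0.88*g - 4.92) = -6.2424*g^3 + 3.7128*g^2 - 20.144*g + 0.3936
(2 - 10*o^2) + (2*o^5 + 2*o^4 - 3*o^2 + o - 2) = 2*o^5 + 2*o^4 - 13*o^2 + o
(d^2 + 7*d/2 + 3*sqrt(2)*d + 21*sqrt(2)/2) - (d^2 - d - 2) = 3*sqrt(2)*d + 9*d/2 + 2 + 21*sqrt(2)/2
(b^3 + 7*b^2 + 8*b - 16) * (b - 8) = b^4 - b^3 - 48*b^2 - 80*b + 128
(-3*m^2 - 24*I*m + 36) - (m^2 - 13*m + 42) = -4*m^2 + 13*m - 24*I*m - 6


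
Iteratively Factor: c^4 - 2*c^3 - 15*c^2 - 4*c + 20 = (c + 2)*(c^3 - 4*c^2 - 7*c + 10) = (c - 1)*(c + 2)*(c^2 - 3*c - 10) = (c - 5)*(c - 1)*(c + 2)*(c + 2)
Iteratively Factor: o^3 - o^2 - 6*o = (o)*(o^2 - o - 6) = o*(o - 3)*(o + 2)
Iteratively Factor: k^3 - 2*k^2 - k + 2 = (k - 2)*(k^2 - 1) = (k - 2)*(k + 1)*(k - 1)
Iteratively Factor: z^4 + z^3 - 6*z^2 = (z)*(z^3 + z^2 - 6*z) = z*(z + 3)*(z^2 - 2*z) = z^2*(z + 3)*(z - 2)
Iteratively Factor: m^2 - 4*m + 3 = (m - 1)*(m - 3)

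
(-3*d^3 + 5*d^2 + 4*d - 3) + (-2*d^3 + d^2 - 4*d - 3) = -5*d^3 + 6*d^2 - 6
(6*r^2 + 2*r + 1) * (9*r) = 54*r^3 + 18*r^2 + 9*r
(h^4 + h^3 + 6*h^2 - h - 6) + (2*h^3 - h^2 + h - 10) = h^4 + 3*h^3 + 5*h^2 - 16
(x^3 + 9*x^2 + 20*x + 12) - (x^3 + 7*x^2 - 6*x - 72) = 2*x^2 + 26*x + 84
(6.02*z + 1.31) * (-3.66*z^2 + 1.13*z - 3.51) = -22.0332*z^3 + 2.008*z^2 - 19.6499*z - 4.5981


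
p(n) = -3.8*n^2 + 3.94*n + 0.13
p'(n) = 3.94 - 7.6*n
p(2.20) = -9.59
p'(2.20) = -12.78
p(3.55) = -33.77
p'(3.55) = -23.04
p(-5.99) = -159.81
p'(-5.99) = 49.46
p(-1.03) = -7.96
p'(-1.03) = 11.77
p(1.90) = -6.10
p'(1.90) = -10.50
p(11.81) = -483.35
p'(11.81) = -85.82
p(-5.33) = -128.82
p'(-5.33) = 44.45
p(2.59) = -15.16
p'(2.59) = -15.74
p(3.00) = -22.25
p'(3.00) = -18.86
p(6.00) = -113.03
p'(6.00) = -41.66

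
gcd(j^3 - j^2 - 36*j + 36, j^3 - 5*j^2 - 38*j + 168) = j + 6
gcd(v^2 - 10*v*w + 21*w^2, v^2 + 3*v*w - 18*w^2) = v - 3*w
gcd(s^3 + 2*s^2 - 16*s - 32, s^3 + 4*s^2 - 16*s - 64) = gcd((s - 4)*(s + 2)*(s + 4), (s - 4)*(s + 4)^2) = s^2 - 16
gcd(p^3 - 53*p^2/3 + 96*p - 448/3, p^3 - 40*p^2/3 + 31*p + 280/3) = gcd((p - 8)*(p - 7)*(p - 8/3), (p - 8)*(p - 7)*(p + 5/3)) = p^2 - 15*p + 56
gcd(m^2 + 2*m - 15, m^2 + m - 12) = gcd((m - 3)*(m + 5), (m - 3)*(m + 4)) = m - 3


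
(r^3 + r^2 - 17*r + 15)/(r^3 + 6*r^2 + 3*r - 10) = (r - 3)/(r + 2)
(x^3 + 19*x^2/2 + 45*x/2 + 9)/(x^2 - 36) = (2*x^2 + 7*x + 3)/(2*(x - 6))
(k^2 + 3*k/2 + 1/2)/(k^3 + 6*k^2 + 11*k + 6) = (k + 1/2)/(k^2 + 5*k + 6)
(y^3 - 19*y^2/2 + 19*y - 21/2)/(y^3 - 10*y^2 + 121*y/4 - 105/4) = 2*(y^2 - 8*y + 7)/(2*y^2 - 17*y + 35)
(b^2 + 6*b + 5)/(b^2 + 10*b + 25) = (b + 1)/(b + 5)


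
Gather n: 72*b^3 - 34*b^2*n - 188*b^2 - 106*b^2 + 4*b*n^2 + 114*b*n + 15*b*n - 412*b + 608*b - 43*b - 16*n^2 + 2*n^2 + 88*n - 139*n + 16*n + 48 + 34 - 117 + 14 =72*b^3 - 294*b^2 + 153*b + n^2*(4*b - 14) + n*(-34*b^2 + 129*b - 35) - 21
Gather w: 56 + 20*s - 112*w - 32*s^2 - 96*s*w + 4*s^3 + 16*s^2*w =4*s^3 - 32*s^2 + 20*s + w*(16*s^2 - 96*s - 112) + 56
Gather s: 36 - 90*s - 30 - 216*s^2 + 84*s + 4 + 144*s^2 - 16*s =-72*s^2 - 22*s + 10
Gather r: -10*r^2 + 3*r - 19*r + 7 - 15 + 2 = -10*r^2 - 16*r - 6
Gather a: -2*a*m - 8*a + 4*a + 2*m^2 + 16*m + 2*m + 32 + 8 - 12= a*(-2*m - 4) + 2*m^2 + 18*m + 28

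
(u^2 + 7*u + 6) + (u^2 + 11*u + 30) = 2*u^2 + 18*u + 36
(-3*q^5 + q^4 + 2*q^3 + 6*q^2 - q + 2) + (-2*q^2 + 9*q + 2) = -3*q^5 + q^4 + 2*q^3 + 4*q^2 + 8*q + 4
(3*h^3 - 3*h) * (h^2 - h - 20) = 3*h^5 - 3*h^4 - 63*h^3 + 3*h^2 + 60*h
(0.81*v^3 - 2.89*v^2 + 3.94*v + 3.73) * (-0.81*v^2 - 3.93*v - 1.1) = -0.6561*v^5 - 0.8424*v^4 + 7.2753*v^3 - 15.3265*v^2 - 18.9929*v - 4.103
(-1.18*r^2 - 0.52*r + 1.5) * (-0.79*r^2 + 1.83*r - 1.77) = 0.9322*r^4 - 1.7486*r^3 - 0.048*r^2 + 3.6654*r - 2.655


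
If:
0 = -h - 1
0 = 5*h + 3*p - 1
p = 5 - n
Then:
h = -1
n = 3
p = 2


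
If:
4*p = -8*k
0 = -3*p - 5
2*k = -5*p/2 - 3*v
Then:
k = 5/6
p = -5/3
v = 5/6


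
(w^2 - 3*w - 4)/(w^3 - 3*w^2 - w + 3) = (w - 4)/(w^2 - 4*w + 3)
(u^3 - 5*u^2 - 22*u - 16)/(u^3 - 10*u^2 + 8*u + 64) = (u + 1)/(u - 4)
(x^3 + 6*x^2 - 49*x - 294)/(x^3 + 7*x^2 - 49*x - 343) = (x + 6)/(x + 7)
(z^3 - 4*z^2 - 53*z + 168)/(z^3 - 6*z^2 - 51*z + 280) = (z - 3)/(z - 5)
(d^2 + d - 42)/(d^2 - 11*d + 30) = (d + 7)/(d - 5)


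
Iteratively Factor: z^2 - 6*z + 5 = (z - 5)*(z - 1)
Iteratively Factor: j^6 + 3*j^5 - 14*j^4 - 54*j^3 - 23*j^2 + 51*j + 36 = (j - 1)*(j^5 + 4*j^4 - 10*j^3 - 64*j^2 - 87*j - 36) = (j - 1)*(j + 3)*(j^4 + j^3 - 13*j^2 - 25*j - 12) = (j - 1)*(j + 3)^2*(j^3 - 2*j^2 - 7*j - 4) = (j - 4)*(j - 1)*(j + 3)^2*(j^2 + 2*j + 1) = (j - 4)*(j - 1)*(j + 1)*(j + 3)^2*(j + 1)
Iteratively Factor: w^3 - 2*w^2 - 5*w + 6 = (w - 3)*(w^2 + w - 2) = (w - 3)*(w + 2)*(w - 1)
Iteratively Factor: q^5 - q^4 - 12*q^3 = (q - 4)*(q^4 + 3*q^3) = q*(q - 4)*(q^3 + 3*q^2) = q^2*(q - 4)*(q^2 + 3*q) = q^2*(q - 4)*(q + 3)*(q)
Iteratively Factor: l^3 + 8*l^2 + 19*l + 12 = (l + 1)*(l^2 + 7*l + 12) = (l + 1)*(l + 3)*(l + 4)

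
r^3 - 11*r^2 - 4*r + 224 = (r - 8)*(r - 7)*(r + 4)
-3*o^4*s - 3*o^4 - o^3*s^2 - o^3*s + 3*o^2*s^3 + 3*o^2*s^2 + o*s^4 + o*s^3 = (-o + s)*(o + s)*(3*o + s)*(o*s + o)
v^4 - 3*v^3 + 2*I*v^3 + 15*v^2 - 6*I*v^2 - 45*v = v*(v - 3)*(v - 3*I)*(v + 5*I)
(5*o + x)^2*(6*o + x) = 150*o^3 + 85*o^2*x + 16*o*x^2 + x^3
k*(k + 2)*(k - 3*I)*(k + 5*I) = k^4 + 2*k^3 + 2*I*k^3 + 15*k^2 + 4*I*k^2 + 30*k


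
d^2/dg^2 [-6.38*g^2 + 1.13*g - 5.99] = -12.7600000000000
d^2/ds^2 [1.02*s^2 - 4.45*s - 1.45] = 2.04000000000000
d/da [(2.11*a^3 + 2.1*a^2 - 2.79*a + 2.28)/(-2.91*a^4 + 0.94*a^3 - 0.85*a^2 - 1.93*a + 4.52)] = (6.1401*a^6 + 12.222*a^5 - 28.1242*a^4 + 23.6398*a^3 + 15.7575*a^2 + 22.86*a - 8.2104)/(8.4681*a^8 - 5.4708*a^7 + 5.8306*a^6 + 9.6346*a^5 - 29.2123*a^4 + 11.7786*a^3 - 3.9591*a^2 - 17.4472*a + 20.4304)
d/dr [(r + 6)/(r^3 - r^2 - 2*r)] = (-r*(-r^2 + r + 2) + (r + 6)*(-3*r^2 + 2*r + 2))/(r^2*(-r^2 + r + 2)^2)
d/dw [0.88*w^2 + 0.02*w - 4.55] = 1.76*w + 0.02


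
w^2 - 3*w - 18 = (w - 6)*(w + 3)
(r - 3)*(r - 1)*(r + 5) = r^3 + r^2 - 17*r + 15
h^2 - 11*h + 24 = (h - 8)*(h - 3)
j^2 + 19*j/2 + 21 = (j + 7/2)*(j + 6)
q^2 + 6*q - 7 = (q - 1)*(q + 7)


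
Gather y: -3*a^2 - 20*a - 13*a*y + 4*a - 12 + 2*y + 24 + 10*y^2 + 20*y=-3*a^2 - 16*a + 10*y^2 + y*(22 - 13*a) + 12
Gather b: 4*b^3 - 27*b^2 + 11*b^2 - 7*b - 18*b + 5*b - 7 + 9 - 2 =4*b^3 - 16*b^2 - 20*b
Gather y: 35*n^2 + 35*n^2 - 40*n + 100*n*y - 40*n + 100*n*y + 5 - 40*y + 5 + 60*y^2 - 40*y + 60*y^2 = 70*n^2 - 80*n + 120*y^2 + y*(200*n - 80) + 10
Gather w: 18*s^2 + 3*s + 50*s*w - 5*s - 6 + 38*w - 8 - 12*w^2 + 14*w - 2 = 18*s^2 - 2*s - 12*w^2 + w*(50*s + 52) - 16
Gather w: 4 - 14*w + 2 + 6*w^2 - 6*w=6*w^2 - 20*w + 6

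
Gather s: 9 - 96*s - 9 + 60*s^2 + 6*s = 60*s^2 - 90*s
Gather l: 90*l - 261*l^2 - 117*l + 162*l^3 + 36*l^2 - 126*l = 162*l^3 - 225*l^2 - 153*l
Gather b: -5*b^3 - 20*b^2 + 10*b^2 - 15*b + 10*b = -5*b^3 - 10*b^2 - 5*b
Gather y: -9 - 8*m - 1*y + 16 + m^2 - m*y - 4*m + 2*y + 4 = m^2 - 12*m + y*(1 - m) + 11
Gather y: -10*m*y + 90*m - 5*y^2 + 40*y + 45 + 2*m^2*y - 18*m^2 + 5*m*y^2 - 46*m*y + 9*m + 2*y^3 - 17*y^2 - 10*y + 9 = -18*m^2 + 99*m + 2*y^3 + y^2*(5*m - 22) + y*(2*m^2 - 56*m + 30) + 54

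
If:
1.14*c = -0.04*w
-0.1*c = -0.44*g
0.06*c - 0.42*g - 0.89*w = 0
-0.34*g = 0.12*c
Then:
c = 0.00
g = 0.00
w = 0.00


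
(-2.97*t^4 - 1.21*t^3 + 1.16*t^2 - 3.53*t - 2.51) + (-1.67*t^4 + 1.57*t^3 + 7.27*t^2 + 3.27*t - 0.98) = -4.64*t^4 + 0.36*t^3 + 8.43*t^2 - 0.26*t - 3.49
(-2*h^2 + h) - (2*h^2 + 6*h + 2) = -4*h^2 - 5*h - 2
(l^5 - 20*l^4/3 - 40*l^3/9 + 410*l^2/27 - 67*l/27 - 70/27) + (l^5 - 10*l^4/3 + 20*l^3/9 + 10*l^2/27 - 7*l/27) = 2*l^5 - 10*l^4 - 20*l^3/9 + 140*l^2/9 - 74*l/27 - 70/27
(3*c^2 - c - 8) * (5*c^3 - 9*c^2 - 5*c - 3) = 15*c^5 - 32*c^4 - 46*c^3 + 68*c^2 + 43*c + 24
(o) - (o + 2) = -2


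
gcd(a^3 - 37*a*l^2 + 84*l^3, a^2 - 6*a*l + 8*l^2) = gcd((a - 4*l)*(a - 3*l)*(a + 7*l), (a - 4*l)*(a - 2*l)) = a - 4*l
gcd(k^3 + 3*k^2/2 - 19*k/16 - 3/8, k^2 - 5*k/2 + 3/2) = 1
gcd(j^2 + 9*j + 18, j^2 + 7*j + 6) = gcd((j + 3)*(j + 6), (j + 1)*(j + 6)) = j + 6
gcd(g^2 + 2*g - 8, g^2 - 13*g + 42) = 1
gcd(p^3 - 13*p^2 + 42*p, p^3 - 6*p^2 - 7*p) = p^2 - 7*p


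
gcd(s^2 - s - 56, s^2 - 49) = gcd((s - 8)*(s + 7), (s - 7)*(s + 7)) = s + 7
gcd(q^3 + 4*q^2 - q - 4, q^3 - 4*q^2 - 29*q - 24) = q + 1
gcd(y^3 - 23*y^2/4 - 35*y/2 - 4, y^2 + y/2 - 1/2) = 1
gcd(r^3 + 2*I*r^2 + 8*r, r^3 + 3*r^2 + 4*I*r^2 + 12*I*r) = r^2 + 4*I*r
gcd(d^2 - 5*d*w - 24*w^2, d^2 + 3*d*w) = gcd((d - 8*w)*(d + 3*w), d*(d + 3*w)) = d + 3*w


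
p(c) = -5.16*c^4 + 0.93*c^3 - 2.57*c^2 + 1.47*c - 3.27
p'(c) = -20.64*c^3 + 2.79*c^2 - 5.14*c + 1.47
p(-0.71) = -7.25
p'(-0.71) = 13.91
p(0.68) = -4.27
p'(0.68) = -7.22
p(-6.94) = -12417.93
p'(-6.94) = 7070.55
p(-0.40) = -4.46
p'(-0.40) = 5.29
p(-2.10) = -126.66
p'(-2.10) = 215.71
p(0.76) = -4.95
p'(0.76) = -9.89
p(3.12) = -484.41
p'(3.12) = -614.27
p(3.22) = -548.85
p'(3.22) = -675.25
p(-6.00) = -6992.85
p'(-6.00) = 4590.99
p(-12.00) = -108995.79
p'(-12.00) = 36130.83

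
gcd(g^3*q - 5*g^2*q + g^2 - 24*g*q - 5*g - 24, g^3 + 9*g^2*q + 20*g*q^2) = 1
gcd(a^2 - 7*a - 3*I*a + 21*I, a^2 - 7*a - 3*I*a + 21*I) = a^2 + a*(-7 - 3*I) + 21*I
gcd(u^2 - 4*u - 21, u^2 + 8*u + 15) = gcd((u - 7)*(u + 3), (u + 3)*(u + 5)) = u + 3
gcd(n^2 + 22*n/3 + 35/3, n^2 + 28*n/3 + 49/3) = n + 7/3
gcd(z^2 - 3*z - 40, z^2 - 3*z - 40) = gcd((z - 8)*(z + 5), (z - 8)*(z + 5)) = z^2 - 3*z - 40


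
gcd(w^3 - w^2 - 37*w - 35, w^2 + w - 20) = w + 5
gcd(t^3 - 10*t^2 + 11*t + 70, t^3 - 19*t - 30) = t^2 - 3*t - 10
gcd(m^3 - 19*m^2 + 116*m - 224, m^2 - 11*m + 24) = m - 8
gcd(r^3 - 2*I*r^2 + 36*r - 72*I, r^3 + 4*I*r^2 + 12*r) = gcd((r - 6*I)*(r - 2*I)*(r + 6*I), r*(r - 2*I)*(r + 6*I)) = r^2 + 4*I*r + 12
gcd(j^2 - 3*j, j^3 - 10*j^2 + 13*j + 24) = j - 3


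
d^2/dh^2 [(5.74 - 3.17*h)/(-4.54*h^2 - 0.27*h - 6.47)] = ((50.4074 - 86.3508*h)*(4.54*h^2 + 0.27*h + 6.47) + (3.17*h - 5.74)*(9.08*h + 0.27)*(18.16*h + 0.54))/(4.54*h^2 + 0.27*h + 6.47)^3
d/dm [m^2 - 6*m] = 2*m - 6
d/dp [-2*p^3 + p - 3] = 1 - 6*p^2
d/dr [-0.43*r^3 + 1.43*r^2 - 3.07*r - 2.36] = -1.29*r^2 + 2.86*r - 3.07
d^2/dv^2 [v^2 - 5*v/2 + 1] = 2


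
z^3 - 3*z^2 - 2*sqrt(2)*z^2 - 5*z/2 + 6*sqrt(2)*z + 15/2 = (z - 3)*(z - 5*sqrt(2)/2)*(z + sqrt(2)/2)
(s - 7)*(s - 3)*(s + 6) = s^3 - 4*s^2 - 39*s + 126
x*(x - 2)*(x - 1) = x^3 - 3*x^2 + 2*x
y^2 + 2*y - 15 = (y - 3)*(y + 5)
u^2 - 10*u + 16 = (u - 8)*(u - 2)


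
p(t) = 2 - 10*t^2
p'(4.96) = -99.20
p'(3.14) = -62.80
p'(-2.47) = 49.40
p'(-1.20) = 24.00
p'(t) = -20*t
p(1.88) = -33.34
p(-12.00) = -1438.00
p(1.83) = -31.49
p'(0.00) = 0.00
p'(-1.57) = 31.40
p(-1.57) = -22.65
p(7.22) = -519.28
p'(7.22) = -144.40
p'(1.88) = -37.60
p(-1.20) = -12.40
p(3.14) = -96.60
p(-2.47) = -59.01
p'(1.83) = -36.60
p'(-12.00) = 240.00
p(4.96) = -244.02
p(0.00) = 2.00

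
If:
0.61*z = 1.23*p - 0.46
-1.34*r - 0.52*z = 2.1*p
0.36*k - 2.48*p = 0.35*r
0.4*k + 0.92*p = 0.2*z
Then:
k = -0.23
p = -0.11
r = 0.56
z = -0.98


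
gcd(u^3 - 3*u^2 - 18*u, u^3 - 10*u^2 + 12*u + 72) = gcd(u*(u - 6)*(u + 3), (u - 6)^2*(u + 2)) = u - 6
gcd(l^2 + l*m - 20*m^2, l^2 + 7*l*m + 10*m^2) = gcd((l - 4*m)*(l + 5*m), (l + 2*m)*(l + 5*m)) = l + 5*m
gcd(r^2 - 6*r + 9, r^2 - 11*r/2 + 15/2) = r - 3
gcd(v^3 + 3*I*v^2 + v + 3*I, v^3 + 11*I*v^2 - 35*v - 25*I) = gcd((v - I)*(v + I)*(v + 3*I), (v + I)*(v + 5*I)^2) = v + I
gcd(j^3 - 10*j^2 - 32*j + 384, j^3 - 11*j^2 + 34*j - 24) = 1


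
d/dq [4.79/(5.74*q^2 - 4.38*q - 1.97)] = (20.9802 - 54.9892*q)/(-5.74*q^2 + 4.38*q + 1.97)^2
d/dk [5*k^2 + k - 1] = 10*k + 1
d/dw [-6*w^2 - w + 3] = -12*w - 1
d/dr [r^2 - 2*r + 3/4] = 2*r - 2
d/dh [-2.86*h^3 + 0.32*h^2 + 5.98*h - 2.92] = -8.58*h^2 + 0.64*h + 5.98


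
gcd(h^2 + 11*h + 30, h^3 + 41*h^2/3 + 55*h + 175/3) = h + 5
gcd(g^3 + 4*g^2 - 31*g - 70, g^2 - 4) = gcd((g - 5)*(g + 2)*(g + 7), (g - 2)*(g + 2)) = g + 2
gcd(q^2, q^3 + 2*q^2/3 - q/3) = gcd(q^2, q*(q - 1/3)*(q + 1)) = q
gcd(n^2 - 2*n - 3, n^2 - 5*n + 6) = n - 3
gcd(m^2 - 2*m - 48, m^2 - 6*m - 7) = 1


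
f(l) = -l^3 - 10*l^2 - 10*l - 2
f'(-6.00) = 2.00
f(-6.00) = -86.00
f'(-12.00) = -202.00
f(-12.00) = 406.00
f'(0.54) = -21.67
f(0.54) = -10.47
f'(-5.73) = 6.10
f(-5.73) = -84.90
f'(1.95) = -60.41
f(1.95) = -66.94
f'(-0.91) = 5.72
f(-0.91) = -0.43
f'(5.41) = -206.00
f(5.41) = -507.12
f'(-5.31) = 11.61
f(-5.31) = -81.14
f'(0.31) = -16.49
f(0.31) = -6.09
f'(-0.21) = -5.93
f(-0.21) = -0.33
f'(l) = -3*l^2 - 20*l - 10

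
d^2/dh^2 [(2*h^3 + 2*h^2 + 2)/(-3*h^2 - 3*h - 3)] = 4*(h^3 - 3*h^2 - 6*h - 1)/(3*(h^6 + 3*h^5 + 6*h^4 + 7*h^3 + 6*h^2 + 3*h + 1))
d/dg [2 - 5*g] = -5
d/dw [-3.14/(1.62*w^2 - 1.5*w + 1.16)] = (10.1736*w - 4.71)/(1.62*w^2 - 1.5*w + 1.16)^2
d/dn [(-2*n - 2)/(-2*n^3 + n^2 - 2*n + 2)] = 2*(2*n^3 - n^2 + 2*n - 2*(n + 1)*(3*n^2 - n + 1) - 2)/(2*n^3 - n^2 + 2*n - 2)^2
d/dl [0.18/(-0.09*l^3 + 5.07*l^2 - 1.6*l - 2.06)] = (0.0486*l^2 - 1.8252*l + 0.288)/(0.09*l^3 - 5.07*l^2 + 1.6*l + 2.06)^2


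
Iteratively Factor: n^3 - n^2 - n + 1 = (n - 1)*(n^2 - 1) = (n - 1)*(n + 1)*(n - 1)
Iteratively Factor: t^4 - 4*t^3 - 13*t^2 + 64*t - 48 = (t + 4)*(t^3 - 8*t^2 + 19*t - 12) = (t - 3)*(t + 4)*(t^2 - 5*t + 4) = (t - 4)*(t - 3)*(t + 4)*(t - 1)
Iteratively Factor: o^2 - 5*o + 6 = (o - 2)*(o - 3)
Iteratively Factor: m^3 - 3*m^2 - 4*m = (m + 1)*(m^2 - 4*m) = m*(m + 1)*(m - 4)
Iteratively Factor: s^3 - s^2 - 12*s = (s + 3)*(s^2 - 4*s) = (s - 4)*(s + 3)*(s)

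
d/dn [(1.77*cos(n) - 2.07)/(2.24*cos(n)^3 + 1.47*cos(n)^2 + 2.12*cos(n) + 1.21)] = (7.9296*cos(n)^3 - 11.3085*cos(n)^2 - 6.0858*cos(n) - 6.5301)*sin(n)/(5.0176*cos(n)^6 + 6.5856*cos(n)^5 + 11.6585*cos(n)^4 + 11.6536*cos(n)^3 + 8.0518*cos(n)^2 + 5.1304*cos(n) + 1.4641)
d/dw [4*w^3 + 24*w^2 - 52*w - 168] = 12*w^2 + 48*w - 52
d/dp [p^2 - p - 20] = 2*p - 1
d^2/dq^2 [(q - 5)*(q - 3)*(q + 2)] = 6*q - 12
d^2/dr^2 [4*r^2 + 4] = 8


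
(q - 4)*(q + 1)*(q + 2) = q^3 - q^2 - 10*q - 8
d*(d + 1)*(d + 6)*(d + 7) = d^4 + 14*d^3 + 55*d^2 + 42*d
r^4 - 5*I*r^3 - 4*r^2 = r^2*(r - 4*I)*(r - I)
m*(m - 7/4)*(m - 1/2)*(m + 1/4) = m^4 - 2*m^3 + 5*m^2/16 + 7*m/32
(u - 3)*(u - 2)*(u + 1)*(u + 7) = u^4 + 3*u^3 - 27*u^2 + 13*u + 42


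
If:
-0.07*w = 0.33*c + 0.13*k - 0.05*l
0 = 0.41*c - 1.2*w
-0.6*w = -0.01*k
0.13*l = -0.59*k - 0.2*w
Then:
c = 0.00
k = 0.00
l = 0.00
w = 0.00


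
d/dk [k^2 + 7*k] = 2*k + 7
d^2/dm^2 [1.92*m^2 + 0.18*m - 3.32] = 3.84000000000000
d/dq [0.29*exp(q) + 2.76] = 0.29*exp(q)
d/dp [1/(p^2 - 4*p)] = 2*(2 - p)/(p^2*(p - 4)^2)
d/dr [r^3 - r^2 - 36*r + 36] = 3*r^2 - 2*r - 36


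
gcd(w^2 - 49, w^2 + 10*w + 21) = w + 7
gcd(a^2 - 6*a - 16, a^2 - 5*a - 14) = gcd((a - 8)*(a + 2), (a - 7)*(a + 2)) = a + 2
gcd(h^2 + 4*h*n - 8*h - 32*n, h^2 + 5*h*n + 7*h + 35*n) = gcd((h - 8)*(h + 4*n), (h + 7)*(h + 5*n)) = 1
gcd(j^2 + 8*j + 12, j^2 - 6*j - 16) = j + 2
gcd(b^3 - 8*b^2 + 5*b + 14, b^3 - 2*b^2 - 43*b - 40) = b + 1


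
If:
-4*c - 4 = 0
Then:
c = -1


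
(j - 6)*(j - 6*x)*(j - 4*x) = j^3 - 10*j^2*x - 6*j^2 + 24*j*x^2 + 60*j*x - 144*x^2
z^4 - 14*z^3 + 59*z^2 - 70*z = z*(z - 7)*(z - 5)*(z - 2)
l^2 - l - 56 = (l - 8)*(l + 7)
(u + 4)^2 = u^2 + 8*u + 16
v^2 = v^2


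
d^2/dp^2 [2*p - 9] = 0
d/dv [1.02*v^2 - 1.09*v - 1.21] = 2.04*v - 1.09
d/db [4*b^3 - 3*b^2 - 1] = 6*b*(2*b - 1)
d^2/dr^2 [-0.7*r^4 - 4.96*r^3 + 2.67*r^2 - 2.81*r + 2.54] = -8.4*r^2 - 29.76*r + 5.34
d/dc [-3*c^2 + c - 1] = 1 - 6*c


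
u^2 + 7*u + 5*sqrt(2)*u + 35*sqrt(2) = (u + 7)*(u + 5*sqrt(2))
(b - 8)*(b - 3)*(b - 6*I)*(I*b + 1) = I*b^4 + 7*b^3 - 11*I*b^3 - 77*b^2 + 18*I*b^2 + 168*b + 66*I*b - 144*I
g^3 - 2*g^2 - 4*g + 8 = (g - 2)^2*(g + 2)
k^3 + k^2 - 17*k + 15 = (k - 3)*(k - 1)*(k + 5)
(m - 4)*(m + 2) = m^2 - 2*m - 8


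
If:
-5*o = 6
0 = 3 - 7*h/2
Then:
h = 6/7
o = -6/5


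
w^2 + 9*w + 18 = (w + 3)*(w + 6)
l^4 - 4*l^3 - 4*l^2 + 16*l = l*(l - 4)*(l - 2)*(l + 2)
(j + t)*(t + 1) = j*t + j + t^2 + t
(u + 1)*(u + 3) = u^2 + 4*u + 3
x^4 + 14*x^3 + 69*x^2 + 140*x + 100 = (x + 2)^2*(x + 5)^2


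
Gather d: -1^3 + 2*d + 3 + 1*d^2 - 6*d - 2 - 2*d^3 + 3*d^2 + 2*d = -2*d^3 + 4*d^2 - 2*d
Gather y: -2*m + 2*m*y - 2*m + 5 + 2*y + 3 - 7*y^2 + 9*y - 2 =-4*m - 7*y^2 + y*(2*m + 11) + 6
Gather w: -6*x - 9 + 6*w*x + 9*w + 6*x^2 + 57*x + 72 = w*(6*x + 9) + 6*x^2 + 51*x + 63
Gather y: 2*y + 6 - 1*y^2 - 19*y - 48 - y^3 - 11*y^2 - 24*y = -y^3 - 12*y^2 - 41*y - 42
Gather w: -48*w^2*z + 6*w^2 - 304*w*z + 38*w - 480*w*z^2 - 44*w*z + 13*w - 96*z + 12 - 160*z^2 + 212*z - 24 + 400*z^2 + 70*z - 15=w^2*(6 - 48*z) + w*(-480*z^2 - 348*z + 51) + 240*z^2 + 186*z - 27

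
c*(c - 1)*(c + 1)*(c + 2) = c^4 + 2*c^3 - c^2 - 2*c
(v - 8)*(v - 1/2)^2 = v^3 - 9*v^2 + 33*v/4 - 2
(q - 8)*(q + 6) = q^2 - 2*q - 48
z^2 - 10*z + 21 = (z - 7)*(z - 3)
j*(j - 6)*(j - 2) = j^3 - 8*j^2 + 12*j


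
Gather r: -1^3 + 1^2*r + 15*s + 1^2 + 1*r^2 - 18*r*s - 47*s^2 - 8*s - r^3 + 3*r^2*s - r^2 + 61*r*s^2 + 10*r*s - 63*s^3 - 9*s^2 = -r^3 + 3*r^2*s + r*(61*s^2 - 8*s + 1) - 63*s^3 - 56*s^2 + 7*s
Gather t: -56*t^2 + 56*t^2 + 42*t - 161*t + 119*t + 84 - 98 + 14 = 0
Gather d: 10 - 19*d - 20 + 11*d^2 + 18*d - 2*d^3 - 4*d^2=-2*d^3 + 7*d^2 - d - 10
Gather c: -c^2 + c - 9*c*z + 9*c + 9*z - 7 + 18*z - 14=-c^2 + c*(10 - 9*z) + 27*z - 21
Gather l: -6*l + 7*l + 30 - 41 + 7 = l - 4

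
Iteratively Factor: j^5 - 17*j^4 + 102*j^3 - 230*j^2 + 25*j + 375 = (j - 5)*(j^4 - 12*j^3 + 42*j^2 - 20*j - 75) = (j - 5)*(j + 1)*(j^3 - 13*j^2 + 55*j - 75) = (j - 5)^2*(j + 1)*(j^2 - 8*j + 15) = (j - 5)^3*(j + 1)*(j - 3)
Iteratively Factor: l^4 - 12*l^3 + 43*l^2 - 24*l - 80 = (l - 4)*(l^3 - 8*l^2 + 11*l + 20) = (l - 4)*(l + 1)*(l^2 - 9*l + 20) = (l - 4)^2*(l + 1)*(l - 5)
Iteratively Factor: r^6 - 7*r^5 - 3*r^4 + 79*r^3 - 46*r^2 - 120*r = (r + 3)*(r^5 - 10*r^4 + 27*r^3 - 2*r^2 - 40*r) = (r - 5)*(r + 3)*(r^4 - 5*r^3 + 2*r^2 + 8*r) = (r - 5)*(r + 1)*(r + 3)*(r^3 - 6*r^2 + 8*r) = (r - 5)*(r - 4)*(r + 1)*(r + 3)*(r^2 - 2*r) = (r - 5)*(r - 4)*(r - 2)*(r + 1)*(r + 3)*(r)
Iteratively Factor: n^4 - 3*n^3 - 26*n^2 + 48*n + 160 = (n - 5)*(n^3 + 2*n^2 - 16*n - 32) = (n - 5)*(n + 4)*(n^2 - 2*n - 8) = (n - 5)*(n + 2)*(n + 4)*(n - 4)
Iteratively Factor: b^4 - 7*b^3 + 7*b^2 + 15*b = (b)*(b^3 - 7*b^2 + 7*b + 15) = b*(b + 1)*(b^2 - 8*b + 15) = b*(b - 5)*(b + 1)*(b - 3)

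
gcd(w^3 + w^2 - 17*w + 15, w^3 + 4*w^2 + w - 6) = w - 1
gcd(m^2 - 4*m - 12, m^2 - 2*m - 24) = m - 6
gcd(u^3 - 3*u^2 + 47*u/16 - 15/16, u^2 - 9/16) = u - 3/4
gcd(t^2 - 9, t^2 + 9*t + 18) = t + 3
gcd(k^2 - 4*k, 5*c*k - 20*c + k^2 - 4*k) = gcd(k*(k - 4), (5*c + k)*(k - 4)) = k - 4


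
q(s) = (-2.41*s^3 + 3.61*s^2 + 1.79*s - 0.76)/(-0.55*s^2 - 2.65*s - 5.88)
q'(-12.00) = 3.81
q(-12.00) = -87.50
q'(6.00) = 3.14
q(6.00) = 9.15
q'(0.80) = -0.26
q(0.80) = -0.21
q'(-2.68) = 22.80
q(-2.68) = -24.47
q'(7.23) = 3.42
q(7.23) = 13.20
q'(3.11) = 1.82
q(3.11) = 1.69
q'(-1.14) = 5.03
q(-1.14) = -1.53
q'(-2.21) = 19.42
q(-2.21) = -14.37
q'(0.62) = -0.39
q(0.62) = -0.15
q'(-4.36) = 10.57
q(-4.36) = -54.34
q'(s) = (1.1*s + 2.65)*(-2.41*s^3 + 3.61*s^2 + 1.79*s - 0.76)/(-0.55*s^2 - 2.65*s - 5.88)^2 + (-7.23*s^2 + 7.22*s + 1.79)/(-0.55*s^2 - 2.65*s - 5.88) = (1.3255*s^4 + 12.773*s^3 + 33.9304*s^2 - 43.2896*s - 12.5392)/(0.3025*s^4 + 2.915*s^3 + 13.4905*s^2 + 31.164*s + 34.5744)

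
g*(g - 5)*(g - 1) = g^3 - 6*g^2 + 5*g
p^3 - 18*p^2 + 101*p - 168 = (p - 8)*(p - 7)*(p - 3)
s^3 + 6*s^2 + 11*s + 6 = (s + 1)*(s + 2)*(s + 3)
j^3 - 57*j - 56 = (j - 8)*(j + 1)*(j + 7)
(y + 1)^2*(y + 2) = y^3 + 4*y^2 + 5*y + 2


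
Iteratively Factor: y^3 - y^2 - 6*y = (y - 3)*(y^2 + 2*y) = (y - 3)*(y + 2)*(y)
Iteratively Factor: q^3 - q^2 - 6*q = (q)*(q^2 - q - 6) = q*(q + 2)*(q - 3)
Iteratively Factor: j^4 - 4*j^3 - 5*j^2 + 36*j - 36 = (j - 3)*(j^3 - j^2 - 8*j + 12) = (j - 3)*(j + 3)*(j^2 - 4*j + 4) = (j - 3)*(j - 2)*(j + 3)*(j - 2)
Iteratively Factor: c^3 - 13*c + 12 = (c - 1)*(c^2 + c - 12) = (c - 3)*(c - 1)*(c + 4)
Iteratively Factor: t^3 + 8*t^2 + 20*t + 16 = (t + 2)*(t^2 + 6*t + 8) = (t + 2)*(t + 4)*(t + 2)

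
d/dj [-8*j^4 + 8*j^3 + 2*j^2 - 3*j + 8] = -32*j^3 + 24*j^2 + 4*j - 3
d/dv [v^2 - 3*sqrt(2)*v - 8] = 2*v - 3*sqrt(2)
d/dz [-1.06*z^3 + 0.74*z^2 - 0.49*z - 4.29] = -3.18*z^2 + 1.48*z - 0.49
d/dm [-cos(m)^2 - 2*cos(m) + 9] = 2*(cos(m) + 1)*sin(m)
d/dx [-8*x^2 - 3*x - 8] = -16*x - 3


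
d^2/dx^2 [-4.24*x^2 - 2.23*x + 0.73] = -8.48000000000000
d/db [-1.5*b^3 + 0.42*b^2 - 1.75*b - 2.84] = -4.5*b^2 + 0.84*b - 1.75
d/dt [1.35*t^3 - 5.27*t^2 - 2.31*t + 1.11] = 4.05*t^2 - 10.54*t - 2.31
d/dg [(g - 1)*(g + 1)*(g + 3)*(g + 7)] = 4*g^3 + 30*g^2 + 40*g - 10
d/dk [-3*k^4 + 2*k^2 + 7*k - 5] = -12*k^3 + 4*k + 7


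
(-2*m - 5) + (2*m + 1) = -4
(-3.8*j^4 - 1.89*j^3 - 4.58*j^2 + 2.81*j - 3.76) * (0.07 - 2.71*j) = 10.298*j^5 + 4.8559*j^4 + 12.2795*j^3 - 7.9357*j^2 + 10.3863*j - 0.2632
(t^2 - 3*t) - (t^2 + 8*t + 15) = -11*t - 15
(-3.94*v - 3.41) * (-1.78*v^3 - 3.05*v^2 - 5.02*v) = 7.0132*v^4 + 18.0868*v^3 + 30.1793*v^2 + 17.1182*v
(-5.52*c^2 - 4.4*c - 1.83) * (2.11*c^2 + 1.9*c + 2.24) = -11.6472*c^4 - 19.772*c^3 - 24.5861*c^2 - 13.333*c - 4.0992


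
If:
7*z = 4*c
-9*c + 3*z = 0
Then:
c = 0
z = 0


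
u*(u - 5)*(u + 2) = u^3 - 3*u^2 - 10*u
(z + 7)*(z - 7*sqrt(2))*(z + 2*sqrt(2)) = z^3 - 5*sqrt(2)*z^2 + 7*z^2 - 35*sqrt(2)*z - 28*z - 196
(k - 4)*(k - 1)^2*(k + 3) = k^4 - 3*k^3 - 9*k^2 + 23*k - 12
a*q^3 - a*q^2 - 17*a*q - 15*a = (q - 5)*(q + 3)*(a*q + a)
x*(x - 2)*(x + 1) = x^3 - x^2 - 2*x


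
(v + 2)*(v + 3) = v^2 + 5*v + 6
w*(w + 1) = w^2 + w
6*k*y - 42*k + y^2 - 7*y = (6*k + y)*(y - 7)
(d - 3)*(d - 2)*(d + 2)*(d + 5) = d^4 + 2*d^3 - 19*d^2 - 8*d + 60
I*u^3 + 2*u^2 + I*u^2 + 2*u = u*(u - 2*I)*(I*u + I)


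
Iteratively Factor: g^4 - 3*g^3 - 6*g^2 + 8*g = (g)*(g^3 - 3*g^2 - 6*g + 8) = g*(g - 4)*(g^2 + g - 2) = g*(g - 4)*(g - 1)*(g + 2)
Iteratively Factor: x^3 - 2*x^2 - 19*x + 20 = (x + 4)*(x^2 - 6*x + 5) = (x - 5)*(x + 4)*(x - 1)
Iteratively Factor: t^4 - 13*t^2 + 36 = (t - 2)*(t^3 + 2*t^2 - 9*t - 18) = (t - 2)*(t + 3)*(t^2 - t - 6) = (t - 2)*(t + 2)*(t + 3)*(t - 3)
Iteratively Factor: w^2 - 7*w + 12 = (w - 3)*(w - 4)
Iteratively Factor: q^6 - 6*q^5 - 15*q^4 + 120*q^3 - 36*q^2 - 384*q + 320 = (q - 2)*(q^5 - 4*q^4 - 23*q^3 + 74*q^2 + 112*q - 160) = (q - 2)*(q + 4)*(q^4 - 8*q^3 + 9*q^2 + 38*q - 40) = (q - 4)*(q - 2)*(q + 4)*(q^3 - 4*q^2 - 7*q + 10) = (q - 5)*(q - 4)*(q - 2)*(q + 4)*(q^2 + q - 2) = (q - 5)*(q - 4)*(q - 2)*(q + 2)*(q + 4)*(q - 1)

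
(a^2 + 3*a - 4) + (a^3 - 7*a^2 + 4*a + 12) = a^3 - 6*a^2 + 7*a + 8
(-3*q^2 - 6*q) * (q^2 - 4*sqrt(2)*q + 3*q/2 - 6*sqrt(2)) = -3*q^4 - 21*q^3/2 + 12*sqrt(2)*q^3 - 9*q^2 + 42*sqrt(2)*q^2 + 36*sqrt(2)*q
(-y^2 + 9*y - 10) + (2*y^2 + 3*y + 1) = y^2 + 12*y - 9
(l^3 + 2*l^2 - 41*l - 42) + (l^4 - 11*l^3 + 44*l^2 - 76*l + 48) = l^4 - 10*l^3 + 46*l^2 - 117*l + 6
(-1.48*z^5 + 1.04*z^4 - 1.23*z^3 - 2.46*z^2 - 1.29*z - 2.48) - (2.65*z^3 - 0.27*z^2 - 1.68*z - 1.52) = -1.48*z^5 + 1.04*z^4 - 3.88*z^3 - 2.19*z^2 + 0.39*z - 0.96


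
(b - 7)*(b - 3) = b^2 - 10*b + 21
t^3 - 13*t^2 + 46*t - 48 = (t - 8)*(t - 3)*(t - 2)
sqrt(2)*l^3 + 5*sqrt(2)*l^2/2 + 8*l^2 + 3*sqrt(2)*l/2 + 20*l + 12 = (l + 3/2)*(l + 4*sqrt(2))*(sqrt(2)*l + sqrt(2))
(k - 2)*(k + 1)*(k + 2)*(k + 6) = k^4 + 7*k^3 + 2*k^2 - 28*k - 24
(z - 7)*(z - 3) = z^2 - 10*z + 21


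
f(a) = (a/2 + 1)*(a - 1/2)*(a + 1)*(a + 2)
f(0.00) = -1.00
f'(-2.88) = -7.63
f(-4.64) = 65.20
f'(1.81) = 43.93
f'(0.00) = 0.00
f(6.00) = 1232.00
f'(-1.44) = 0.10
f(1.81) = 26.72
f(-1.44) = 0.13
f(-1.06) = 0.04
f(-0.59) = -0.44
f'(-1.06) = -0.63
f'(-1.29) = -0.16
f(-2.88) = 2.46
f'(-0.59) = -1.31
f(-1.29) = 0.13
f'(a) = (a/2 + 1)*(a - 1/2)*(a + 1) + (a/2 + 1)*(a - 1/2)*(a + 2) + (a/2 + 1)*(a + 1)*(a + 2) + (a - 1/2)*(a + 1)*(a + 2)/2 = a*(8*a^2 + 27*a + 22)/4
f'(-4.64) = -79.99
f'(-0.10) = -0.48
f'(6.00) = 708.00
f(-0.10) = -0.97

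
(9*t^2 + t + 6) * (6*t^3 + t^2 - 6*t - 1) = 54*t^5 + 15*t^4 - 17*t^3 - 9*t^2 - 37*t - 6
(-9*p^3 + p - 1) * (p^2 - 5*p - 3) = -9*p^5 + 45*p^4 + 28*p^3 - 6*p^2 + 2*p + 3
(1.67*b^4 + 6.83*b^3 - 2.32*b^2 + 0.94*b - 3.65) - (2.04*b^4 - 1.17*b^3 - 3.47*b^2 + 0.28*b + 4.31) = -0.37*b^4 + 8.0*b^3 + 1.15*b^2 + 0.66*b - 7.96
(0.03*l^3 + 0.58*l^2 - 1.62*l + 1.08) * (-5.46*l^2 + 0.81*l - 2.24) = -0.1638*l^5 - 3.1425*l^4 + 9.2478*l^3 - 8.5082*l^2 + 4.5036*l - 2.4192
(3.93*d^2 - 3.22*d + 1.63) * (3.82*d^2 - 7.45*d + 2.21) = 15.0126*d^4 - 41.5789*d^3 + 38.9009*d^2 - 19.2597*d + 3.6023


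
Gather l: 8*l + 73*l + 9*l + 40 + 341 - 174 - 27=90*l + 180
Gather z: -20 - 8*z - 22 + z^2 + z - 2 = z^2 - 7*z - 44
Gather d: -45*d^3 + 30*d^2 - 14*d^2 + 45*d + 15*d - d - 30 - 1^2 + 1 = -45*d^3 + 16*d^2 + 59*d - 30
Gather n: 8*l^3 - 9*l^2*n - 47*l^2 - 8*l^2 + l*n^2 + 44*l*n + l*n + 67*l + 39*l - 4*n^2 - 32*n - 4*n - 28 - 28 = 8*l^3 - 55*l^2 + 106*l + n^2*(l - 4) + n*(-9*l^2 + 45*l - 36) - 56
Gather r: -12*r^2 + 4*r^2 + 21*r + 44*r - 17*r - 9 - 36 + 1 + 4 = -8*r^2 + 48*r - 40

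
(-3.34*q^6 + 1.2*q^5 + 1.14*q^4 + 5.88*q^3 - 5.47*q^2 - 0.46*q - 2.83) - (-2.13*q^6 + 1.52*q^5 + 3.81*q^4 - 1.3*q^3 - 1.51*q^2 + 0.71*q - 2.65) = -1.21*q^6 - 0.32*q^5 - 2.67*q^4 + 7.18*q^3 - 3.96*q^2 - 1.17*q - 0.18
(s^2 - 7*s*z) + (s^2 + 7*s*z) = 2*s^2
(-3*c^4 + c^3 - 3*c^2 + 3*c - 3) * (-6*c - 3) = 18*c^5 + 3*c^4 + 15*c^3 - 9*c^2 + 9*c + 9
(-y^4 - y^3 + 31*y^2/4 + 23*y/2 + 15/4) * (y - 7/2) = -y^5 + 5*y^4/2 + 45*y^3/4 - 125*y^2/8 - 73*y/2 - 105/8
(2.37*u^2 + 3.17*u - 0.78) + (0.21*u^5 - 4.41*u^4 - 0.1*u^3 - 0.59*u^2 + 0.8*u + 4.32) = 0.21*u^5 - 4.41*u^4 - 0.1*u^3 + 1.78*u^2 + 3.97*u + 3.54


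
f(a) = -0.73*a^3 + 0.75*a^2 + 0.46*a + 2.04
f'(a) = -2.19*a^2 + 1.5*a + 0.46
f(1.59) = 1.73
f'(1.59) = -2.69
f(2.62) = -4.74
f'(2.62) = -10.64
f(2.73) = -5.97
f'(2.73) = -11.77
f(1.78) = 1.12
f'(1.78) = -3.81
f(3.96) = -29.71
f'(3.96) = -27.94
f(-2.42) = 15.67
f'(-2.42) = -16.00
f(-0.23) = 1.98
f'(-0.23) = -0.00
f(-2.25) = 13.12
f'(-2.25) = -14.00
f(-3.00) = 27.12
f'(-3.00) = -23.75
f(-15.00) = 2627.64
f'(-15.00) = -514.79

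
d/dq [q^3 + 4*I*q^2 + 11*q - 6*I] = 3*q^2 + 8*I*q + 11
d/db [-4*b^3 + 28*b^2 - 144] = 4*b*(14 - 3*b)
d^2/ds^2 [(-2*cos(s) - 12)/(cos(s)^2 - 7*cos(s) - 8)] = 2*(-9*sin(s)^4*cos(s) - 31*sin(s)^4 + 456*sin(s)^2 + 257*cos(s)/2 + 18*cos(3*s) + cos(5*s)/2 + 147)/(sin(s)^2 + 7*cos(s) + 7)^3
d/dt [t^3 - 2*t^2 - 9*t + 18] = 3*t^2 - 4*t - 9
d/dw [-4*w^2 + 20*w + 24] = 20 - 8*w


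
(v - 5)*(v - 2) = v^2 - 7*v + 10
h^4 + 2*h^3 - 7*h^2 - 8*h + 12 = (h - 2)*(h - 1)*(h + 2)*(h + 3)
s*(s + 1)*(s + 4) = s^3 + 5*s^2 + 4*s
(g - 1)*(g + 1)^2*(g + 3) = g^4 + 4*g^3 + 2*g^2 - 4*g - 3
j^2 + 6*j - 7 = (j - 1)*(j + 7)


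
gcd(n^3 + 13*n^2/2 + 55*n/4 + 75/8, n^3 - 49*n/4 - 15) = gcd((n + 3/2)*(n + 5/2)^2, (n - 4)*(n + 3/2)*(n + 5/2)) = n^2 + 4*n + 15/4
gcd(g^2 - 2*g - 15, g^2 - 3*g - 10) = g - 5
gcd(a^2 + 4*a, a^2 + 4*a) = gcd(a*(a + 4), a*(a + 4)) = a^2 + 4*a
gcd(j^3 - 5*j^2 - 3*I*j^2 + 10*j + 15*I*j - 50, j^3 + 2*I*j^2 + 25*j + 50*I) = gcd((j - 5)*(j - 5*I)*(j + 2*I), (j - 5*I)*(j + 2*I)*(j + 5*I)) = j^2 - 3*I*j + 10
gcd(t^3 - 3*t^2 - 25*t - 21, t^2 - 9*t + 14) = t - 7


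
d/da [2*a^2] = 4*a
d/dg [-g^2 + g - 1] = 1 - 2*g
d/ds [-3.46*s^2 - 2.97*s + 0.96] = -6.92*s - 2.97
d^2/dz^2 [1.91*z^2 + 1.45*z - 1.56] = 3.82000000000000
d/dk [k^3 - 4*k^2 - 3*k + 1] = 3*k^2 - 8*k - 3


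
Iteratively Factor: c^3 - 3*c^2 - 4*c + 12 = (c - 3)*(c^2 - 4) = (c - 3)*(c + 2)*(c - 2)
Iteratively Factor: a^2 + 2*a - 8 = (a + 4)*(a - 2)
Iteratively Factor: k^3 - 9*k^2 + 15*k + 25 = (k - 5)*(k^2 - 4*k - 5) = (k - 5)^2*(k + 1)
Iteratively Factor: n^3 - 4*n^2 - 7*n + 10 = (n - 1)*(n^2 - 3*n - 10) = (n - 1)*(n + 2)*(n - 5)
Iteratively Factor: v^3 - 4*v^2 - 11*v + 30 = (v - 5)*(v^2 + v - 6) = (v - 5)*(v + 3)*(v - 2)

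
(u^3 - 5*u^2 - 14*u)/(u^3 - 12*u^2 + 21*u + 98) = u/(u - 7)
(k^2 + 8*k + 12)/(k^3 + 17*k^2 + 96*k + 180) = (k + 2)/(k^2 + 11*k + 30)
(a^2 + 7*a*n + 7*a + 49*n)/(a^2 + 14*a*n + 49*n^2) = (a + 7)/(a + 7*n)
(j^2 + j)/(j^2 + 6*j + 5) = j/(j + 5)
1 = 1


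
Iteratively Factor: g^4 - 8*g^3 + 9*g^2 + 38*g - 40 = (g + 2)*(g^3 - 10*g^2 + 29*g - 20) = (g - 5)*(g + 2)*(g^2 - 5*g + 4) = (g - 5)*(g - 4)*(g + 2)*(g - 1)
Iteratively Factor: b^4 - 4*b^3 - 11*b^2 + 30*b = (b - 5)*(b^3 + b^2 - 6*b) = b*(b - 5)*(b^2 + b - 6) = b*(b - 5)*(b - 2)*(b + 3)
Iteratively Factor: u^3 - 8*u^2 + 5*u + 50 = (u - 5)*(u^2 - 3*u - 10) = (u - 5)^2*(u + 2)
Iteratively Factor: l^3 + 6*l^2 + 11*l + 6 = (l + 2)*(l^2 + 4*l + 3) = (l + 1)*(l + 2)*(l + 3)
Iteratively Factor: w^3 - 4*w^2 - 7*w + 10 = (w - 1)*(w^2 - 3*w - 10) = (w - 5)*(w - 1)*(w + 2)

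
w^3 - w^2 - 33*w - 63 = (w - 7)*(w + 3)^2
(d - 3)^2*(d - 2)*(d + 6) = d^4 - 2*d^3 - 27*d^2 + 108*d - 108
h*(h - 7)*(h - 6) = h^3 - 13*h^2 + 42*h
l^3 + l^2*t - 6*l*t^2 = l*(l - 2*t)*(l + 3*t)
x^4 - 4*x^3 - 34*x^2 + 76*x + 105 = (x - 7)*(x - 3)*(x + 1)*(x + 5)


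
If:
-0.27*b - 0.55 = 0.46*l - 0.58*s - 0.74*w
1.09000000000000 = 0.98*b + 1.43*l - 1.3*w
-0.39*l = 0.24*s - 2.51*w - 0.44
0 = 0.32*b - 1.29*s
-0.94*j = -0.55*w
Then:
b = 5.83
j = -0.37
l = -3.81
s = 1.45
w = -0.63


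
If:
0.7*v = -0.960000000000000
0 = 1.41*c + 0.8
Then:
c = -0.57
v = -1.37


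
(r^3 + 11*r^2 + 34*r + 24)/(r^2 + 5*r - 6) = (r^2 + 5*r + 4)/(r - 1)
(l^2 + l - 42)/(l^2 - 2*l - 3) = (-l^2 - l + 42)/(-l^2 + 2*l + 3)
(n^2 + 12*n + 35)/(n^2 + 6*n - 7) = (n + 5)/(n - 1)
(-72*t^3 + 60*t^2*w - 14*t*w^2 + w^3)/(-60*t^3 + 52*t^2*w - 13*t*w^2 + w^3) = (6*t - w)/(5*t - w)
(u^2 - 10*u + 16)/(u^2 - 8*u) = (u - 2)/u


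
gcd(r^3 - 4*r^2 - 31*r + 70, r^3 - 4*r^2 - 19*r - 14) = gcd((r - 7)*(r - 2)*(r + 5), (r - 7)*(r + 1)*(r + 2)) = r - 7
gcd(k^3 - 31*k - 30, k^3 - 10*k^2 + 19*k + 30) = k^2 - 5*k - 6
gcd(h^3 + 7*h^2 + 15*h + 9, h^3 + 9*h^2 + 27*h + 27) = h^2 + 6*h + 9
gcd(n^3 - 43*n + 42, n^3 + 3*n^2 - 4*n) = n - 1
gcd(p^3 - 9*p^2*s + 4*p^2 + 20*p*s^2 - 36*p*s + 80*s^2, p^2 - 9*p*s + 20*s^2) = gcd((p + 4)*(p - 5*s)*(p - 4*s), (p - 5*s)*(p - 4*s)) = p^2 - 9*p*s + 20*s^2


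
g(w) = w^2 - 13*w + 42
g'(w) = 2*w - 13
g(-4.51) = 120.97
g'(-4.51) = -22.02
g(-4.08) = 111.69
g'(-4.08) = -21.16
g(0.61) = 34.44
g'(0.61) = -11.78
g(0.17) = 39.82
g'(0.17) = -12.66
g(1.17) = 28.16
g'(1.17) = -10.66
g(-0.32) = 46.26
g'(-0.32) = -13.64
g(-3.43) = 98.35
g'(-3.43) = -19.86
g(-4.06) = 111.26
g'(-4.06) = -21.12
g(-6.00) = 156.00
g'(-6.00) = -25.00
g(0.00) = 42.00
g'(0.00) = -13.00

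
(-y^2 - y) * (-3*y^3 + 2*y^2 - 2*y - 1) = 3*y^5 + y^4 + 3*y^2 + y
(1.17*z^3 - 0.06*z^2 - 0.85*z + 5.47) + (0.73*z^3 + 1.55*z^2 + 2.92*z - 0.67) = 1.9*z^3 + 1.49*z^2 + 2.07*z + 4.8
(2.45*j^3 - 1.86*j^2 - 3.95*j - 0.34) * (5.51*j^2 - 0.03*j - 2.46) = 13.4995*j^5 - 10.3221*j^4 - 27.7357*j^3 + 2.8207*j^2 + 9.7272*j + 0.8364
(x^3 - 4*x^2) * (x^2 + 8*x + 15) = x^5 + 4*x^4 - 17*x^3 - 60*x^2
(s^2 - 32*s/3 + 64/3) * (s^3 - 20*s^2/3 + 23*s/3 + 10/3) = s^5 - 52*s^4/3 + 901*s^3/9 - 662*s^2/3 + 128*s + 640/9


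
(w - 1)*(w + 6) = w^2 + 5*w - 6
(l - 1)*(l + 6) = l^2 + 5*l - 6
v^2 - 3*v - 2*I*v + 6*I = (v - 3)*(v - 2*I)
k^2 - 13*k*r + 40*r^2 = (k - 8*r)*(k - 5*r)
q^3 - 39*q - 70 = (q - 7)*(q + 2)*(q + 5)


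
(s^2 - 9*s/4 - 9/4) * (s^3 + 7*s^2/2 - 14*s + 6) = s^5 + 5*s^4/4 - 193*s^3/8 + 237*s^2/8 + 18*s - 27/2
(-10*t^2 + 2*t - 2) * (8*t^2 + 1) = -80*t^4 + 16*t^3 - 26*t^2 + 2*t - 2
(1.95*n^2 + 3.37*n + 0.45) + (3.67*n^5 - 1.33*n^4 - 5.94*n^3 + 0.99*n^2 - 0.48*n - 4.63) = 3.67*n^5 - 1.33*n^4 - 5.94*n^3 + 2.94*n^2 + 2.89*n - 4.18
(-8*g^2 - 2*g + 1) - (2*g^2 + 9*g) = -10*g^2 - 11*g + 1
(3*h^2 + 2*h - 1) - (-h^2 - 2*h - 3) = 4*h^2 + 4*h + 2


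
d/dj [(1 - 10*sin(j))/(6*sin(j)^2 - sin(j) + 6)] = (60*sin(j)^2 - 12*sin(j) - 59)*cos(j)/(6*sin(j)^2 - sin(j) + 6)^2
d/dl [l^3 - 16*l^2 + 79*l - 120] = 3*l^2 - 32*l + 79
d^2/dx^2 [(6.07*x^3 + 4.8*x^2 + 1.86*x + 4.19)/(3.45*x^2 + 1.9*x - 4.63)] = (-2.27373675443232e-13*x^4 + 219.09299*x^3 + 438.87891*x^2 + 1123.788858*x + 402.62881)/(41.063625*x^6 + 67.84425*x^5 - 127.962225*x^4 - 175.2389*x^3 + 171.729015*x^2 + 122.19033*x - 99.252847)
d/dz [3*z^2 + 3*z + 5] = 6*z + 3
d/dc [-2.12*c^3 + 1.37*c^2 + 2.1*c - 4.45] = -6.36*c^2 + 2.74*c + 2.1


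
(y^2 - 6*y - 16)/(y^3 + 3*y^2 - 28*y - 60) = (y - 8)/(y^2 + y - 30)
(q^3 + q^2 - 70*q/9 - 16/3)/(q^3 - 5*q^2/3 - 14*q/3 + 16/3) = (q^2 + 11*q/3 + 2)/(q^2 + q - 2)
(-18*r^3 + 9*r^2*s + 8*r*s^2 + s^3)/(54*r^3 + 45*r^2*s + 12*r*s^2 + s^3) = (-r + s)/(3*r + s)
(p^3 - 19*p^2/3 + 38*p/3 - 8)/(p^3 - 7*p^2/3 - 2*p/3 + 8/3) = (p - 3)/(p + 1)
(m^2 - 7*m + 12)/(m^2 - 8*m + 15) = (m - 4)/(m - 5)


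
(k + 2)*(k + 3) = k^2 + 5*k + 6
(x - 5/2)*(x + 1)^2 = x^3 - x^2/2 - 4*x - 5/2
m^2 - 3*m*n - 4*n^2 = (m - 4*n)*(m + n)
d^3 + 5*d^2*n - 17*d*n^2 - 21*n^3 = (d - 3*n)*(d + n)*(d + 7*n)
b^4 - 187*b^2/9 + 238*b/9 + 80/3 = (b - 3)*(b - 8/3)*(b + 2/3)*(b + 5)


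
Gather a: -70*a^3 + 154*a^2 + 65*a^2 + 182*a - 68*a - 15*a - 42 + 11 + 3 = -70*a^3 + 219*a^2 + 99*a - 28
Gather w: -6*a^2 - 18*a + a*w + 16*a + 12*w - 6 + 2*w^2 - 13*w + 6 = -6*a^2 - 2*a + 2*w^2 + w*(a - 1)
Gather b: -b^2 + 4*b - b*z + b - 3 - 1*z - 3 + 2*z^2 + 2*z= -b^2 + b*(5 - z) + 2*z^2 + z - 6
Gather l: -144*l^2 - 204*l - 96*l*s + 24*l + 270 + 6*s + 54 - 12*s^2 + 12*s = -144*l^2 + l*(-96*s - 180) - 12*s^2 + 18*s + 324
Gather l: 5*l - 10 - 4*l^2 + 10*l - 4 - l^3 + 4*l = -l^3 - 4*l^2 + 19*l - 14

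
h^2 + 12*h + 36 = (h + 6)^2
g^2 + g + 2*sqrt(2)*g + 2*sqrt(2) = (g + 1)*(g + 2*sqrt(2))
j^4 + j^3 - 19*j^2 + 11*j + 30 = (j - 3)*(j - 2)*(j + 1)*(j + 5)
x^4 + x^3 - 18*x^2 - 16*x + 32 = (x - 4)*(x - 1)*(x + 2)*(x + 4)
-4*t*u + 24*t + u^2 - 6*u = (-4*t + u)*(u - 6)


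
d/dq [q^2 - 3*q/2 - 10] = 2*q - 3/2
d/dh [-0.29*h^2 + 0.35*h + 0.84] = 0.35 - 0.58*h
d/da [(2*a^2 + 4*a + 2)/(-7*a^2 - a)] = 2*(13*a^2 + 14*a + 1)/(a^2*(49*a^2 + 14*a + 1))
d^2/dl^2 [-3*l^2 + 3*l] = -6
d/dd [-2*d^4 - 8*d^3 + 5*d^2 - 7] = 2*d*(-4*d^2 - 12*d + 5)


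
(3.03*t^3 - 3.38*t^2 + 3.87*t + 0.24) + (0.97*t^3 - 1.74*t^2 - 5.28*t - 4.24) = 4.0*t^3 - 5.12*t^2 - 1.41*t - 4.0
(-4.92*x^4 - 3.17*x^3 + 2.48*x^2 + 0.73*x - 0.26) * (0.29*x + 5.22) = -1.4268*x^5 - 26.6017*x^4 - 15.8282*x^3 + 13.1573*x^2 + 3.7352*x - 1.3572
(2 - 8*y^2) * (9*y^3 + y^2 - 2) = -72*y^5 - 8*y^4 + 18*y^3 + 18*y^2 - 4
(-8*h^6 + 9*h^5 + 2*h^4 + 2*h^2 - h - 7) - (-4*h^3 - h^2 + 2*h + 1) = -8*h^6 + 9*h^5 + 2*h^4 + 4*h^3 + 3*h^2 - 3*h - 8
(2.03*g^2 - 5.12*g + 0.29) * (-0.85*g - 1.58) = -1.7255*g^3 + 1.1446*g^2 + 7.8431*g - 0.4582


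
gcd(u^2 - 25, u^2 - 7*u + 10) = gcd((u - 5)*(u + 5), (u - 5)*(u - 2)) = u - 5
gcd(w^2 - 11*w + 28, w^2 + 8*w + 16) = 1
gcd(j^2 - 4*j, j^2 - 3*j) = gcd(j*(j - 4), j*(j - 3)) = j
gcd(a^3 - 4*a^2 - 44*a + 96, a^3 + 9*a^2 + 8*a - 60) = a^2 + 4*a - 12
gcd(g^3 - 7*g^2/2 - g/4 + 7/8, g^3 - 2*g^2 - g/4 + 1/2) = g^2 - 1/4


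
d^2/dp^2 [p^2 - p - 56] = 2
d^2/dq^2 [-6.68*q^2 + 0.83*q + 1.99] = -13.3600000000000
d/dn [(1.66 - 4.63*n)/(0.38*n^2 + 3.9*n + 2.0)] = (1.7594*n^2 - 1.2616*n - 15.734)/(0.1444*n^4 + 2.964*n^3 + 16.73*n^2 + 15.6*n + 4.0)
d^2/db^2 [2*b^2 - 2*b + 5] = 4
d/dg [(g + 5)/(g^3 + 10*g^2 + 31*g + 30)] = (-2*g - 5)/(g^4 + 10*g^3 + 37*g^2 + 60*g + 36)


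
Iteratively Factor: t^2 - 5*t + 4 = (t - 4)*(t - 1)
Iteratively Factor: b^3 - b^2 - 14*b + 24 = (b + 4)*(b^2 - 5*b + 6) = (b - 2)*(b + 4)*(b - 3)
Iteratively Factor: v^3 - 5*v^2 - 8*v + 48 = (v + 3)*(v^2 - 8*v + 16) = (v - 4)*(v + 3)*(v - 4)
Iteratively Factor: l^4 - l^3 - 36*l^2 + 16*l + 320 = (l - 5)*(l^3 + 4*l^2 - 16*l - 64) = (l - 5)*(l - 4)*(l^2 + 8*l + 16) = (l - 5)*(l - 4)*(l + 4)*(l + 4)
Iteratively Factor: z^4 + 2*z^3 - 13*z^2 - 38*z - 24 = (z - 4)*(z^3 + 6*z^2 + 11*z + 6) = (z - 4)*(z + 2)*(z^2 + 4*z + 3) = (z - 4)*(z + 2)*(z + 3)*(z + 1)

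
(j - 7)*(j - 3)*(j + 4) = j^3 - 6*j^2 - 19*j + 84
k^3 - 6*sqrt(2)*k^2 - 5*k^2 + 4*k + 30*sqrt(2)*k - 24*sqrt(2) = (k - 4)*(k - 1)*(k - 6*sqrt(2))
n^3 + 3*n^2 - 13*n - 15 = (n - 3)*(n + 1)*(n + 5)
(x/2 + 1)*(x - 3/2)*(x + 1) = x^3/2 + 3*x^2/4 - 5*x/4 - 3/2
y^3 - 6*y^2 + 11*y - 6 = (y - 3)*(y - 2)*(y - 1)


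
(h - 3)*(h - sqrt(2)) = h^2 - 3*h - sqrt(2)*h + 3*sqrt(2)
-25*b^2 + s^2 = (-5*b + s)*(5*b + s)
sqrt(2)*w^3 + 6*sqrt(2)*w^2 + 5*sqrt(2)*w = w*(w + 5)*(sqrt(2)*w + sqrt(2))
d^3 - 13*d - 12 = (d - 4)*(d + 1)*(d + 3)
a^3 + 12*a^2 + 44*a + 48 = (a + 2)*(a + 4)*(a + 6)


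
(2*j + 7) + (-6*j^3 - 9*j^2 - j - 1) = -6*j^3 - 9*j^2 + j + 6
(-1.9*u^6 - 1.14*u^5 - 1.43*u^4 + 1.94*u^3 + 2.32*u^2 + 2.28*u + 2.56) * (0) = 0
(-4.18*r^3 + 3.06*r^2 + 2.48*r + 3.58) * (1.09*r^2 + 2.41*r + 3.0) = -4.5562*r^5 - 6.7384*r^4 - 2.4622*r^3 + 19.059*r^2 + 16.0678*r + 10.74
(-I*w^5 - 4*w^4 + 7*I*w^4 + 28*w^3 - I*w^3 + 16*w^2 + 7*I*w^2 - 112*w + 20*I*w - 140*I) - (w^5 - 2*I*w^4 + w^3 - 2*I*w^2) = -w^5 - I*w^5 - 4*w^4 + 9*I*w^4 + 27*w^3 - I*w^3 + 16*w^2 + 9*I*w^2 - 112*w + 20*I*w - 140*I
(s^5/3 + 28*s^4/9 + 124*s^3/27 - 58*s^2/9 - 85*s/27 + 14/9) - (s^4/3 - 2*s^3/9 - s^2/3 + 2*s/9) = s^5/3 + 25*s^4/9 + 130*s^3/27 - 55*s^2/9 - 91*s/27 + 14/9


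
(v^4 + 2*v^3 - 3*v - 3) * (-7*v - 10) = -7*v^5 - 24*v^4 - 20*v^3 + 21*v^2 + 51*v + 30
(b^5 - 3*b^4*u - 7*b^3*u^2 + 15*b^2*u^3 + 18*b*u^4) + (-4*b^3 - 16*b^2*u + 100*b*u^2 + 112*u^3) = b^5 - 3*b^4*u - 7*b^3*u^2 - 4*b^3 + 15*b^2*u^3 - 16*b^2*u + 18*b*u^4 + 100*b*u^2 + 112*u^3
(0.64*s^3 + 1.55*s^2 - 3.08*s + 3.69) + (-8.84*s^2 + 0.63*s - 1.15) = 0.64*s^3 - 7.29*s^2 - 2.45*s + 2.54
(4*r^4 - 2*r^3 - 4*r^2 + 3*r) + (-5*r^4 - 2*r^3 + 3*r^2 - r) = -r^4 - 4*r^3 - r^2 + 2*r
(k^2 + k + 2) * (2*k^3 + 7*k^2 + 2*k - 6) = 2*k^5 + 9*k^4 + 13*k^3 + 10*k^2 - 2*k - 12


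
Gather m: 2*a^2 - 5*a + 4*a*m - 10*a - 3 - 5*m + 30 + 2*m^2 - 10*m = 2*a^2 - 15*a + 2*m^2 + m*(4*a - 15) + 27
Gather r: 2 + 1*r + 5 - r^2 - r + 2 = 9 - r^2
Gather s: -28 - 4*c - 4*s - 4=-4*c - 4*s - 32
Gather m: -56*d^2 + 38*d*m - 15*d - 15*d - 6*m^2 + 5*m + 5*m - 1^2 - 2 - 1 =-56*d^2 - 30*d - 6*m^2 + m*(38*d + 10) - 4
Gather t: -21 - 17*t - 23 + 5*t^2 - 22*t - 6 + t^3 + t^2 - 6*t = t^3 + 6*t^2 - 45*t - 50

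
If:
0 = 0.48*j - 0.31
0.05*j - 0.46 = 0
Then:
No Solution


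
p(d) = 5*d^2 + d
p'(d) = 10*d + 1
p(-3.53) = 58.77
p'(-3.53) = -34.30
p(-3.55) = 59.46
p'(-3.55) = -34.50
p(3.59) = 68.03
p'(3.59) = 36.90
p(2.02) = 22.42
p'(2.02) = 21.20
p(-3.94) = 73.68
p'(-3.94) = -38.40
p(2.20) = 26.40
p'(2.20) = 23.00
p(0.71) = 3.23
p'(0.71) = 8.10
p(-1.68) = 12.43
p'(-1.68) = -15.80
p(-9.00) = 396.00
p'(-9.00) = -89.00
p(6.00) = 186.00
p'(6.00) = 61.00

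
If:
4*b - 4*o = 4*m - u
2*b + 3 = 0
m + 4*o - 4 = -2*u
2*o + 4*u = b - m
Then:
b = -3/2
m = -27/7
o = 187/84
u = -11/21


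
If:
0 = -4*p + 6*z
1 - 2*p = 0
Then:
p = 1/2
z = 1/3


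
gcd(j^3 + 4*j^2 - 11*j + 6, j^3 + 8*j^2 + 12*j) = j + 6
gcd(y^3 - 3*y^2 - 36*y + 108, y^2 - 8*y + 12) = y - 6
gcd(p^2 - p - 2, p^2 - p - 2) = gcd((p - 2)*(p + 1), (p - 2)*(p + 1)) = p^2 - p - 2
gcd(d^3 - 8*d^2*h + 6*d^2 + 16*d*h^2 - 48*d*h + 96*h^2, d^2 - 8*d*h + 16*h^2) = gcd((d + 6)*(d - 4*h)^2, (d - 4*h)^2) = d^2 - 8*d*h + 16*h^2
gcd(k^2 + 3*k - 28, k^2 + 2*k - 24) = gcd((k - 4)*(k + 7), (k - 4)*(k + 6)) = k - 4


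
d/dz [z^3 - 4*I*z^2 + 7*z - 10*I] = 3*z^2 - 8*I*z + 7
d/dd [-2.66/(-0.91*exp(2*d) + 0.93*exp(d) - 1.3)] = (2.4738 - 4.8412*exp(d))*exp(d)/(0.91*exp(2*d) - 0.93*exp(d) + 1.3)^2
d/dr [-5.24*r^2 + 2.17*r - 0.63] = 2.17 - 10.48*r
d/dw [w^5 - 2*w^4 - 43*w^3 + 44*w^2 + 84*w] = 5*w^4 - 8*w^3 - 129*w^2 + 88*w + 84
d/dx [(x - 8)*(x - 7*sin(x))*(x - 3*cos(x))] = (8 - x)*(x - 3*cos(x))*(7*cos(x) - 1) + (x - 8)*(x - 7*sin(x))*(3*sin(x) + 1) + (x - 7*sin(x))*(x - 3*cos(x))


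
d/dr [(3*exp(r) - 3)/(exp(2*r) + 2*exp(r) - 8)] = 3*(2*(1 - exp(r))*(exp(r) + 1) + exp(2*r) + 2*exp(r) - 8)*exp(r)/(exp(2*r) + 2*exp(r) - 8)^2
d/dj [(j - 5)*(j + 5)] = 2*j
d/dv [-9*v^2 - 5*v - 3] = -18*v - 5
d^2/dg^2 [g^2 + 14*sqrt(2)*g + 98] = 2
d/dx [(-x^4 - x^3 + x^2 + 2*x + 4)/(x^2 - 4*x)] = (-2*x^5 + 11*x^4 + 8*x^3 - 6*x^2 - 8*x + 16)/(x^2*(x^2 - 8*x + 16))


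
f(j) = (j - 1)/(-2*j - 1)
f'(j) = 1/(-2*j - 1) + 2*(j - 1)/(-2*j - 1)^2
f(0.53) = 0.23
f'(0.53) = -0.71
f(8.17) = -0.41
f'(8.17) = -0.01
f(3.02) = -0.29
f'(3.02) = -0.06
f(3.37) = -0.31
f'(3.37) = -0.05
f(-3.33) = -0.77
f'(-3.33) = -0.09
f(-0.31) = 3.45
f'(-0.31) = -20.78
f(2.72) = -0.27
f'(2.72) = -0.07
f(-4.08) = -0.71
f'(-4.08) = -0.06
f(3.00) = -0.29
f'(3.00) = -0.06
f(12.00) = -0.44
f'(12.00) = 0.00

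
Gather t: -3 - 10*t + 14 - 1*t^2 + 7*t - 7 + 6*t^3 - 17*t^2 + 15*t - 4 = 6*t^3 - 18*t^2 + 12*t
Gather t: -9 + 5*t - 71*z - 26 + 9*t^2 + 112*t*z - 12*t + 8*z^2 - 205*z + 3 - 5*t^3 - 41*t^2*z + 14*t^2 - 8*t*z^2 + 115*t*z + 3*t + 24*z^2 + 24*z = -5*t^3 + t^2*(23 - 41*z) + t*(-8*z^2 + 227*z - 4) + 32*z^2 - 252*z - 32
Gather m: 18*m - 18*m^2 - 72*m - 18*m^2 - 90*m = -36*m^2 - 144*m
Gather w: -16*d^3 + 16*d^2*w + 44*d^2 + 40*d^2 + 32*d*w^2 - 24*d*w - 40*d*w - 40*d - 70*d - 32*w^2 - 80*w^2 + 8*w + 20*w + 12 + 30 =-16*d^3 + 84*d^2 - 110*d + w^2*(32*d - 112) + w*(16*d^2 - 64*d + 28) + 42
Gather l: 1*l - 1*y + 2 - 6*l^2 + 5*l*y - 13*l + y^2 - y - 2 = -6*l^2 + l*(5*y - 12) + y^2 - 2*y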